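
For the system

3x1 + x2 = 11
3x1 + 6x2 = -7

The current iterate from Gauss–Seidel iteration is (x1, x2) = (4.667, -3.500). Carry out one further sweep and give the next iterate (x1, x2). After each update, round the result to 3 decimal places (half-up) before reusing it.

(4.833, -3.583)

One sweep:
  x1 = (11 - (1)·-3.500) / (3) = 4.833
  x2 = (-7 - (3)·4.833) / (6) = -3.583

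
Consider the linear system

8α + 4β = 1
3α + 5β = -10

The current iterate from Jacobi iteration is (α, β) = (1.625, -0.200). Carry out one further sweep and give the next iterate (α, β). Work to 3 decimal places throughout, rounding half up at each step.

One sweep:
  α = (1 - (4)·-0.200) / (8) = 0.225
  β = (-10 - (3)·1.625) / (5) = -2.975

(0.225, -2.975)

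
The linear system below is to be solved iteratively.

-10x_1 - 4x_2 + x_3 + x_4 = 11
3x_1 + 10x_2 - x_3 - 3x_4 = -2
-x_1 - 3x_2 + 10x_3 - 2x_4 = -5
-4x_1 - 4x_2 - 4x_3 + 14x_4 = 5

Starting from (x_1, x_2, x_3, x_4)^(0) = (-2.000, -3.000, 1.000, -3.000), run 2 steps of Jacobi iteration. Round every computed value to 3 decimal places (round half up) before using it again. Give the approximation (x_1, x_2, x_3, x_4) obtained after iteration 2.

Iteration 1:
  x_1 = (11 - (-4)·-3.000 - (1)·1.000 - (1)·-3.000) / (-10) = -0.100
  x_2 = (-2 - (3)·-2.000 - (-1)·1.000 - (-3)·-3.000) / (10) = -0.400
  x_3 = (-5 - (-1)·-2.000 - (-3)·-3.000 - (-2)·-3.000) / (10) = -2.200
  x_4 = (5 - (-4)·-2.000 - (-4)·-3.000 - (-4)·1.000) / (14) = -0.786
Iteration 2:
  x_1 = (11 - (-4)·-0.400 - (1)·-2.200 - (1)·-0.786) / (-10) = -1.239
  x_2 = (-2 - (3)·-0.100 - (-1)·-2.200 - (-3)·-0.786) / (10) = -0.626
  x_3 = (-5 - (-1)·-0.100 - (-3)·-0.400 - (-2)·-0.786) / (10) = -0.787
  x_4 = (5 - (-4)·-0.100 - (-4)·-0.400 - (-4)·-2.200) / (14) = -0.414

(-1.239, -0.626, -0.787, -0.414)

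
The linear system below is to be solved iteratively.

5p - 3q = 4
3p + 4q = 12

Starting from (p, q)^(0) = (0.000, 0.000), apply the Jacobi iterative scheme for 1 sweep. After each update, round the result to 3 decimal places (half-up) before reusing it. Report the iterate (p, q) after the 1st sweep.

Iteration 1:
  p = (4 - (-3)·0.000) / (5) = 0.800
  q = (12 - (3)·0.000) / (4) = 3.000

(0.800, 3.000)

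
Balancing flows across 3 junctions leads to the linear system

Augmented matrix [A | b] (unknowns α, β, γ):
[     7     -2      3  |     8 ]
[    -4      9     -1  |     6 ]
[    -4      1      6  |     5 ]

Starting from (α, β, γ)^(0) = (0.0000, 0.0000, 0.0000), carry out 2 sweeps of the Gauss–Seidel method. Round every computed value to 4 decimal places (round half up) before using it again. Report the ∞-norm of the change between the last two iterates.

Iteration 1:
  α = (8 - (-2)·0.0000 - (3)·0.0000) / (7) = 1.1429
  β = (6 - (-4)·1.1429 - (-1)·0.0000) / (9) = 1.1746
  γ = (5 - (-4)·1.1429 - (1)·1.1746) / (6) = 1.3995
Iteration 2:
  α = (8 - (-2)·1.1746 - (3)·1.3995) / (7) = 0.8787
  β = (6 - (-4)·0.8787 - (-1)·1.3995) / (9) = 1.2127
  γ = (5 - (-4)·0.8787 - (1)·1.2127) / (6) = 1.2170
Change: (-0.2642, 0.0381, -0.1825) → max |·| = 0.2642

0.2642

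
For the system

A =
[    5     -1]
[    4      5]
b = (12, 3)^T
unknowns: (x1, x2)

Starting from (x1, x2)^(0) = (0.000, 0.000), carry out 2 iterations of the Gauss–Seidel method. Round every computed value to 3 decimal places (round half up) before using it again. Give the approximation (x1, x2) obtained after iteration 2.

(2.136, -1.109)

Iteration 1:
  x1 = (12 - (-1)·0.000) / (5) = 2.400
  x2 = (3 - (4)·2.400) / (5) = -1.320
Iteration 2:
  x1 = (12 - (-1)·-1.320) / (5) = 2.136
  x2 = (3 - (4)·2.136) / (5) = -1.109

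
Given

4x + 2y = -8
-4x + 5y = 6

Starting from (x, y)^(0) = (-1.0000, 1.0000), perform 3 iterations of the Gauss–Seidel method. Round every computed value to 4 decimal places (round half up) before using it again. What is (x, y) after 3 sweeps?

(-1.9600, -0.3680)

Iteration 1:
  x = (-8 - (2)·1.0000) / (4) = -2.5000
  y = (6 - (-4)·-2.5000) / (5) = -0.8000
Iteration 2:
  x = (-8 - (2)·-0.8000) / (4) = -1.6000
  y = (6 - (-4)·-1.6000) / (5) = -0.0800
Iteration 3:
  x = (-8 - (2)·-0.0800) / (4) = -1.9600
  y = (6 - (-4)·-1.9600) / (5) = -0.3680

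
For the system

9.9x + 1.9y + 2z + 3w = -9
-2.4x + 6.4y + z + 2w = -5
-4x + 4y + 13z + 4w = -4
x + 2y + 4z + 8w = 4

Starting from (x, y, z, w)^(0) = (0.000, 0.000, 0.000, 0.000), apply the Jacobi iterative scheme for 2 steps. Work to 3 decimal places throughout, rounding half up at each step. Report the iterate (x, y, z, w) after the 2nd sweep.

(-0.848, -1.230, -0.501, 0.963)

Iteration 1:
  x = (-9 - (1.9)·0.000 - (2)·0.000 - (3)·0.000) / (9.9) = -0.909
  y = (-5 - (-2.4)·0.000 - (1)·0.000 - (2)·0.000) / (6.4) = -0.781
  z = (-4 - (-4)·0.000 - (4)·0.000 - (4)·0.000) / (13) = -0.308
  w = (4 - (1)·0.000 - (2)·0.000 - (4)·0.000) / (8) = 0.500
Iteration 2:
  x = (-9 - (1.9)·-0.781 - (2)·-0.308 - (3)·0.500) / (9.9) = -0.848
  y = (-5 - (-2.4)·-0.909 - (1)·-0.308 - (2)·0.500) / (6.4) = -1.230
  z = (-4 - (-4)·-0.909 - (4)·-0.781 - (4)·0.500) / (13) = -0.501
  w = (4 - (1)·-0.909 - (2)·-0.781 - (4)·-0.308) / (8) = 0.963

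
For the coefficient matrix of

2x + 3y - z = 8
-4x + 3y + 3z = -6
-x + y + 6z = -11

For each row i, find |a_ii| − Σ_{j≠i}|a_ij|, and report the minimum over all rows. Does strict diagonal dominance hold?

-4

row 1: |2| − (3+1) = -2
row 2: |3| − (4+3) = -4
row 3: |6| − (1+1) = 4
minimum over rows = -4 → not strictly diagonally dominant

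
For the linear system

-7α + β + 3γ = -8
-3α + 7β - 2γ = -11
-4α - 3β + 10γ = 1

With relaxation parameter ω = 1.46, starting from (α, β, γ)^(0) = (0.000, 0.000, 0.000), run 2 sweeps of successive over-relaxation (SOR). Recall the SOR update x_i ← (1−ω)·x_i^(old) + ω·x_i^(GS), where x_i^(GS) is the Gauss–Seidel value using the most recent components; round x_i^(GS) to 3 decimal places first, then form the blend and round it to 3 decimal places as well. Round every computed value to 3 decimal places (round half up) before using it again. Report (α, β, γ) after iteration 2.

(0.999, -0.854, 0.091)

Iteration 1:
  α: GS value = (-8 - (1)·0.000 - (3)·0.000) / (-7) = 1.143;  α ← (1−ω)·0.000 + ω·1.143 = 1.669
  β: GS value = (-11 - (-3)·1.669 - (-2)·0.000) / (7) = -0.856;  β ← (1−ω)·0.000 + ω·-0.856 = -1.250
  γ: GS value = (1 - (-4)·1.669 - (-3)·-1.250) / (10) = 0.393;  γ ← (1−ω)·0.000 + ω·0.393 = 0.574
Iteration 2:
  α: GS value = (-8 - (1)·-1.250 - (3)·0.574) / (-7) = 1.210;  α ← (1−ω)·1.669 + ω·1.210 = 0.999
  β: GS value = (-11 - (-3)·0.999 - (-2)·0.574) / (7) = -0.979;  β ← (1−ω)·-1.250 + ω·-0.979 = -0.854
  γ: GS value = (1 - (-4)·0.999 - (-3)·-0.854) / (10) = 0.243;  γ ← (1−ω)·0.574 + ω·0.243 = 0.091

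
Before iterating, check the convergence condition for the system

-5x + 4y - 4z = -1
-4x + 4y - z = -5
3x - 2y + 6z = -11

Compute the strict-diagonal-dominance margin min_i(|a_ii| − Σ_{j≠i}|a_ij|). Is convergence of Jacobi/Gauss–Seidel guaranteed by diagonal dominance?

-3

row 1: |-5| − (4+4) = -3
row 2: |4| − (4+1) = -1
row 3: |6| − (3+2) = 1
minimum over rows = -3 → not strictly diagonally dominant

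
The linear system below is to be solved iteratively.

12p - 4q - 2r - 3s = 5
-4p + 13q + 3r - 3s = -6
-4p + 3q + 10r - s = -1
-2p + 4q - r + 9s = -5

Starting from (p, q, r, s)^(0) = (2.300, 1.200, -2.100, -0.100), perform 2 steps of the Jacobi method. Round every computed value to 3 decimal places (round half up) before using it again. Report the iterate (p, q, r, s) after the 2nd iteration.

Iteration 1:
  p = (5 - (-4)·1.200 - (-2)·-2.100 - (-3)·-0.100) / (12) = 0.442
  q = (-6 - (-4)·2.300 - (3)·-2.100 - (-3)·-0.100) / (13) = 0.708
  r = (-1 - (-4)·2.300 - (3)·1.200 - (-1)·-0.100) / (10) = 0.450
  s = (-5 - (-2)·2.300 - (4)·1.200 - (-1)·-2.100) / (9) = -0.811
Iteration 2:
  p = (5 - (-4)·0.708 - (-2)·0.450 - (-3)·-0.811) / (12) = 0.525
  q = (-6 - (-4)·0.442 - (3)·0.450 - (-3)·-0.811) / (13) = -0.617
  r = (-1 - (-4)·0.442 - (3)·0.708 - (-1)·-0.811) / (10) = -0.217
  s = (-5 - (-2)·0.442 - (4)·0.708 - (-1)·0.450) / (9) = -0.722

(0.525, -0.617, -0.217, -0.722)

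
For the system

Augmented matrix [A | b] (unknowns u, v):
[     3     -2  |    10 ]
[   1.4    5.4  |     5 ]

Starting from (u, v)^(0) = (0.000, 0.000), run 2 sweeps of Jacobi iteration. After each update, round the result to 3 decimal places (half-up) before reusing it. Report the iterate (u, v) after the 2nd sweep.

Iteration 1:
  u = (10 - (-2)·0.000) / (3) = 3.333
  v = (5 - (1.4)·0.000) / (5.4) = 0.926
Iteration 2:
  u = (10 - (-2)·0.926) / (3) = 3.951
  v = (5 - (1.4)·3.333) / (5.4) = 0.062

(3.951, 0.062)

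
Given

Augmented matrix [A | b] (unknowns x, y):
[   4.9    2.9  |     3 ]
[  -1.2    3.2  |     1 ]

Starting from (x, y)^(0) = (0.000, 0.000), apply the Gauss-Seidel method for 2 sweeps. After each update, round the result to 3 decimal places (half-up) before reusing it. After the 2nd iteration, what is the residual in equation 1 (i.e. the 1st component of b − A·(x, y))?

0.350

Iteration 1:
  x = (3 - (2.9)·0.000) / (4.9) = 0.612
  y = (1 - (-1.2)·0.612) / (3.2) = 0.542
Iteration 2:
  x = (3 - (2.9)·0.542) / (4.9) = 0.291
  y = (1 - (-1.2)·0.291) / (3.2) = 0.422
Residual b − A·x = (0.350, -0.001)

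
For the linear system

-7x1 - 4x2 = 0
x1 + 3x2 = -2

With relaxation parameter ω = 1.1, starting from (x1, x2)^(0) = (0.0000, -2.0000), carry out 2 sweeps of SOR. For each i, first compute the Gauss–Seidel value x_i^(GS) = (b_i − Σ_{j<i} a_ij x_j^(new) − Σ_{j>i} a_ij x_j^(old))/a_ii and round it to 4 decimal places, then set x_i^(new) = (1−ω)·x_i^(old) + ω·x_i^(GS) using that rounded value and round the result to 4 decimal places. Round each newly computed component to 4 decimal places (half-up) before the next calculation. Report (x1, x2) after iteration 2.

(0.4993, -0.8170)

Iteration 1:
  x1: GS value = (0 - (-4)·-2.0000) / (-7) = 1.1429;  x1 ← (1−ω)·0.0000 + ω·1.1429 = 1.2572
  x2: GS value = (-2 - (1)·1.2572) / (3) = -1.0857;  x2 ← (1−ω)·-2.0000 + ω·-1.0857 = -0.9943
Iteration 2:
  x1: GS value = (0 - (-4)·-0.9943) / (-7) = 0.5682;  x1 ← (1−ω)·1.2572 + ω·0.5682 = 0.4993
  x2: GS value = (-2 - (1)·0.4993) / (3) = -0.8331;  x2 ← (1−ω)·-0.9943 + ω·-0.8331 = -0.8170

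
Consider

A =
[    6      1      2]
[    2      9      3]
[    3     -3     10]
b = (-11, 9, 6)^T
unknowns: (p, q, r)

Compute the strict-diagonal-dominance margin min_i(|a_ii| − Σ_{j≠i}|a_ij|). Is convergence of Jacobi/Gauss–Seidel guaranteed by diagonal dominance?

3

row 1: |6| − (1+2) = 3
row 2: |9| − (2+3) = 4
row 3: |10| − (3+3) = 4
minimum over rows = 3 → strictly diagonally dominant (convergence guaranteed)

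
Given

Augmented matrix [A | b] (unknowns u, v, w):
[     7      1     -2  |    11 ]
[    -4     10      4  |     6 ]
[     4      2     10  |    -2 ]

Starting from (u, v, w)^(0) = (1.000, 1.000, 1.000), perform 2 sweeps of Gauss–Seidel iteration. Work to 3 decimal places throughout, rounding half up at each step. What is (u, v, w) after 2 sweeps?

Iteration 1:
  u = (11 - (1)·1.000 - (-2)·1.000) / (7) = 1.714
  v = (6 - (-4)·1.714 - (4)·1.000) / (10) = 0.886
  w = (-2 - (4)·1.714 - (2)·0.886) / (10) = -1.063
Iteration 2:
  u = (11 - (1)·0.886 - (-2)·-1.063) / (7) = 1.141
  v = (6 - (-4)·1.141 - (4)·-1.063) / (10) = 1.482
  w = (-2 - (4)·1.141 - (2)·1.482) / (10) = -0.953

(1.141, 1.482, -0.953)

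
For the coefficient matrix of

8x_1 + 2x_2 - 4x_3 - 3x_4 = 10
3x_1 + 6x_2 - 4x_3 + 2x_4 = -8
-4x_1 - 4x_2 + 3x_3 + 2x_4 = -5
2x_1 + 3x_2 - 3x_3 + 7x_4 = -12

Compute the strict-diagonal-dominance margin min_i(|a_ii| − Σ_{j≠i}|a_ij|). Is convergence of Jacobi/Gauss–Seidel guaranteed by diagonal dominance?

-7

row 1: |8| − (2+4+3) = -1
row 2: |6| − (3+4+2) = -3
row 3: |3| − (4+4+2) = -7
row 4: |7| − (2+3+3) = -1
minimum over rows = -7 → not strictly diagonally dominant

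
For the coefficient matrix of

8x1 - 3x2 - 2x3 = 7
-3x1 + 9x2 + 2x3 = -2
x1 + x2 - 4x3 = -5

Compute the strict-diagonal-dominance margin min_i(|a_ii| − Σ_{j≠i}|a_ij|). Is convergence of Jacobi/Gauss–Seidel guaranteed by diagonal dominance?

2

row 1: |8| − (3+2) = 3
row 2: |9| − (3+2) = 4
row 3: |-4| − (1+1) = 2
minimum over rows = 2 → strictly diagonally dominant (convergence guaranteed)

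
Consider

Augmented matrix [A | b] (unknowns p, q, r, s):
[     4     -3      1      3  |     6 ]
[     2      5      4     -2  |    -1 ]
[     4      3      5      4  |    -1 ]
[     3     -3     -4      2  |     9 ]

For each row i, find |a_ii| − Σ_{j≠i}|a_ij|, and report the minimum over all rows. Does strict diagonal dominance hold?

-8

row 1: |4| − (3+1+3) = -3
row 2: |5| − (2+4+2) = -3
row 3: |5| − (4+3+4) = -6
row 4: |2| − (3+3+4) = -8
minimum over rows = -8 → not strictly diagonally dominant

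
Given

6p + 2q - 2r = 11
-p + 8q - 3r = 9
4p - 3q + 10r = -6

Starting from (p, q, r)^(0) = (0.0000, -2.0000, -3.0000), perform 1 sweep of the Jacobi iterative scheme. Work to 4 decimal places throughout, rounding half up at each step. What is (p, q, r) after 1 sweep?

Iteration 1:
  p = (11 - (2)·-2.0000 - (-2)·-3.0000) / (6) = 1.5000
  q = (9 - (-1)·0.0000 - (-3)·-3.0000) / (8) = 0.0000
  r = (-6 - (4)·0.0000 - (-3)·-2.0000) / (10) = -1.2000

(1.5000, 0.0000, -1.2000)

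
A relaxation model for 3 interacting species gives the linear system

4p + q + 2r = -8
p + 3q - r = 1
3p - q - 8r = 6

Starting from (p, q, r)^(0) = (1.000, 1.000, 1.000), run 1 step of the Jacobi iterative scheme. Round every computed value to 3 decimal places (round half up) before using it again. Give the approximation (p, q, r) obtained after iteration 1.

Iteration 1:
  p = (-8 - (1)·1.000 - (2)·1.000) / (4) = -2.750
  q = (1 - (1)·1.000 - (-1)·1.000) / (3) = 0.333
  r = (6 - (3)·1.000 - (-1)·1.000) / (-8) = -0.500

(-2.750, 0.333, -0.500)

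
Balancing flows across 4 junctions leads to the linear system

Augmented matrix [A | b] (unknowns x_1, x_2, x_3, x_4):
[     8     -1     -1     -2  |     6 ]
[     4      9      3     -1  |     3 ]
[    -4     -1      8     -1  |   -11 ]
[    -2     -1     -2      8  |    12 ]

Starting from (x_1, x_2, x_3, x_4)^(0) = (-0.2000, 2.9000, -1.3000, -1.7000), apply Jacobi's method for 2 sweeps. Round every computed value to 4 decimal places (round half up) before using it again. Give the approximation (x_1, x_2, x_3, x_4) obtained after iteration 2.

(1.0396, 0.7069, -0.8432, 1.3833)

Iteration 1:
  x_1 = (6 - (-1)·2.9000 - (-1)·-1.3000 - (-2)·-1.7000) / (8) = 0.5250
  x_2 = (3 - (4)·-0.2000 - (3)·-1.3000 - (-1)·-1.7000) / (9) = 0.6667
  x_3 = (-11 - (-4)·-0.2000 - (-1)·2.9000 - (-1)·-1.7000) / (8) = -1.3250
  x_4 = (12 - (-2)·-0.2000 - (-1)·2.9000 - (-2)·-1.3000) / (8) = 1.4875
Iteration 2:
  x_1 = (6 - (-1)·0.6667 - (-1)·-1.3250 - (-2)·1.4875) / (8) = 1.0396
  x_2 = (3 - (4)·0.5250 - (3)·-1.3250 - (-1)·1.4875) / (9) = 0.7069
  x_3 = (-11 - (-4)·0.5250 - (-1)·0.6667 - (-1)·1.4875) / (8) = -0.8432
  x_4 = (12 - (-2)·0.5250 - (-1)·0.6667 - (-2)·-1.3250) / (8) = 1.3833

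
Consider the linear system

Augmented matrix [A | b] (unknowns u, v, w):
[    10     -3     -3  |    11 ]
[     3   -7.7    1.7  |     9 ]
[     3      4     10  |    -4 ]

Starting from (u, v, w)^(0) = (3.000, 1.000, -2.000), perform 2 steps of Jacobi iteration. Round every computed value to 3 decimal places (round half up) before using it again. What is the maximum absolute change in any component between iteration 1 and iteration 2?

Iteration 1:
  u = (11 - (-3)·1.000 - (-3)·-2.000) / (10) = 0.800
  v = (9 - (3)·3.000 - (1.7)·-2.000) / (-7.7) = -0.442
  w = (-4 - (3)·3.000 - (4)·1.000) / (10) = -1.700
Iteration 2:
  u = (11 - (-3)·-0.442 - (-3)·-1.700) / (10) = 0.457
  v = (9 - (3)·0.800 - (1.7)·-1.700) / (-7.7) = -1.232
  w = (-4 - (3)·0.800 - (4)·-0.442) / (10) = -0.463
Change: (-0.343, -0.790, 1.237) → max |·| = 1.237

1.237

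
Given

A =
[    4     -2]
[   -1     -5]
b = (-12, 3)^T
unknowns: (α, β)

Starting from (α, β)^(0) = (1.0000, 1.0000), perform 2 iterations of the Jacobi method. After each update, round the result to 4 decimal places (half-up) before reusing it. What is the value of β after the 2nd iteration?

-0.1000

Iteration 1:
  α = (-12 - (-2)·1.0000) / (4) = -2.5000
  β = (3 - (-1)·1.0000) / (-5) = -0.8000
Iteration 2:
  α = (-12 - (-2)·-0.8000) / (4) = -3.4000
  β = (3 - (-1)·-2.5000) / (-5) = -0.1000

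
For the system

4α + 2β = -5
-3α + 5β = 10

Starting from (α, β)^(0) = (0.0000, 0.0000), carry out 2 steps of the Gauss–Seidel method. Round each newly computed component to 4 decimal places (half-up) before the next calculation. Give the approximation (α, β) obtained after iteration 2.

Iteration 1:
  α = (-5 - (2)·0.0000) / (4) = -1.2500
  β = (10 - (-3)·-1.2500) / (5) = 1.2500
Iteration 2:
  α = (-5 - (2)·1.2500) / (4) = -1.8750
  β = (10 - (-3)·-1.8750) / (5) = 0.8750

(-1.8750, 0.8750)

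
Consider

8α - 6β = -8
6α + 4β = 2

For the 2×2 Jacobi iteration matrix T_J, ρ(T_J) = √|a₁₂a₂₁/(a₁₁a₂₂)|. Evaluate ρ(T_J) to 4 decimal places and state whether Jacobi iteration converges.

1.0607

a₁₂a₂₁/(a₁₁a₂₂) = (-6)·(6) / ((8)·(4)) = -1.125000
ρ = √|-1.125000| = √1.125000 = 1.0607
ρ > 1, so Jacobi diverges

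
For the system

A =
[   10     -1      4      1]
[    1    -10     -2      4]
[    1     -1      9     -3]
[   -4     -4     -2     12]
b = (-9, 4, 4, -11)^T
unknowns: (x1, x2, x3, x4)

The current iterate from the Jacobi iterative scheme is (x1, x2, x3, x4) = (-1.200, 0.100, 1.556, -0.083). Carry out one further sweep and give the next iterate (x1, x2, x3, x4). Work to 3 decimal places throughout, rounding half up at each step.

(-1.504, -0.864, 0.561, -1.024)

One sweep:
  x1 = (-9 - (-1)·0.100 - (4)·1.556 - (1)·-0.083) / (10) = -1.504
  x2 = (4 - (1)·-1.200 - (-2)·1.556 - (4)·-0.083) / (-10) = -0.864
  x3 = (4 - (1)·-1.200 - (-1)·0.100 - (-3)·-0.083) / (9) = 0.561
  x4 = (-11 - (-4)·-1.200 - (-4)·0.100 - (-2)·1.556) / (12) = -1.024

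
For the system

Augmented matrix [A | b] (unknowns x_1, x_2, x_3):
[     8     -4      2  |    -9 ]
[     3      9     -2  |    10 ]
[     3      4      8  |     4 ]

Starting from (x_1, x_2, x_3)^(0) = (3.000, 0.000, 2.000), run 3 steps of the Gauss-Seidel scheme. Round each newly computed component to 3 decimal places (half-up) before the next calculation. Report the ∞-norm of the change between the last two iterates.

Iteration 1:
  x_1 = (-9 - (-4)·0.000 - (2)·2.000) / (8) = -1.625
  x_2 = (10 - (3)·-1.625 - (-2)·2.000) / (9) = 2.097
  x_3 = (4 - (3)·-1.625 - (4)·2.097) / (8) = 0.061
Iteration 2:
  x_1 = (-9 - (-4)·2.097 - (2)·0.061) / (8) = -0.092
  x_2 = (10 - (3)·-0.092 - (-2)·0.061) / (9) = 1.155
  x_3 = (4 - (3)·-0.092 - (4)·1.155) / (8) = -0.043
Iteration 3:
  x_1 = (-9 - (-4)·1.155 - (2)·-0.043) / (8) = -0.537
  x_2 = (10 - (3)·-0.537 - (-2)·-0.043) / (9) = 1.281
  x_3 = (4 - (3)·-0.537 - (4)·1.281) / (8) = 0.061
Change: (-0.445, 0.126, 0.104) → max |·| = 0.445

0.445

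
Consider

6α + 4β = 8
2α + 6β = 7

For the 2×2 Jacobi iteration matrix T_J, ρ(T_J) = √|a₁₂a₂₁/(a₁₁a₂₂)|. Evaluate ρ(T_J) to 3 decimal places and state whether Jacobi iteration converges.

0.471

a₁₂a₂₁/(a₁₁a₂₂) = (4)·(2) / ((6)·(6)) = 0.222222
ρ = √|0.222222| = √0.222222 = 0.471
ρ < 1, so Jacobi converges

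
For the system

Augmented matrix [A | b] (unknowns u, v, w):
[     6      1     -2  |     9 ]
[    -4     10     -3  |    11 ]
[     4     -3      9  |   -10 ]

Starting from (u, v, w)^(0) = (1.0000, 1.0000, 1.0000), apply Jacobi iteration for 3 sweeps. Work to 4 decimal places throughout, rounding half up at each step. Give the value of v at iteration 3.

1.0415

Iteration 1:
  u = (9 - (1)·1.0000 - (-2)·1.0000) / (6) = 1.6667
  v = (11 - (-4)·1.0000 - (-3)·1.0000) / (10) = 1.8000
  w = (-10 - (4)·1.0000 - (-3)·1.0000) / (9) = -1.2222
Iteration 2:
  u = (9 - (1)·1.8000 - (-2)·-1.2222) / (6) = 0.7926
  v = (11 - (-4)·1.6667 - (-3)·-1.2222) / (10) = 1.4000
  w = (-10 - (4)·1.6667 - (-3)·1.8000) / (9) = -1.2519
Iteration 3:
  u = (9 - (1)·1.4000 - (-2)·-1.2519) / (6) = 0.8494
  v = (11 - (-4)·0.7926 - (-3)·-1.2519) / (10) = 1.0415
  w = (-10 - (4)·0.7926 - (-3)·1.4000) / (9) = -0.9967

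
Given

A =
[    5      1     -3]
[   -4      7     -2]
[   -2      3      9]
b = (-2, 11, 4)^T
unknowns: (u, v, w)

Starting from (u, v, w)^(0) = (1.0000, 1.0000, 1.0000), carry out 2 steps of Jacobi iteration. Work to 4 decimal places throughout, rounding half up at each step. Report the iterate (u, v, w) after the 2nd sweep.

Iteration 1:
  u = (-2 - (1)·1.0000 - (-3)·1.0000) / (5) = 0.0000
  v = (11 - (-4)·1.0000 - (-2)·1.0000) / (7) = 2.4286
  w = (4 - (-2)·1.0000 - (3)·1.0000) / (9) = 0.3333
Iteration 2:
  u = (-2 - (1)·2.4286 - (-3)·0.3333) / (5) = -0.6857
  v = (11 - (-4)·0.0000 - (-2)·0.3333) / (7) = 1.6667
  w = (4 - (-2)·0.0000 - (3)·2.4286) / (9) = -0.3651

(-0.6857, 1.6667, -0.3651)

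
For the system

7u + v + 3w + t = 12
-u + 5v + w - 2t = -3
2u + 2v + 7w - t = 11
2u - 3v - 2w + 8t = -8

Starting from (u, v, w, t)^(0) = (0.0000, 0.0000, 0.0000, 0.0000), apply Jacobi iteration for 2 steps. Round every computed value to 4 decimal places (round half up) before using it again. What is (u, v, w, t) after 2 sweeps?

(1.2694, -0.9714, 1.1102, -1.2607)

Iteration 1:
  u = (12 - (1)·0.0000 - (3)·0.0000 - (1)·0.0000) / (7) = 1.7143
  v = (-3 - (-1)·0.0000 - (1)·0.0000 - (-2)·0.0000) / (5) = -0.6000
  w = (11 - (2)·0.0000 - (2)·0.0000 - (-1)·0.0000) / (7) = 1.5714
  t = (-8 - (2)·0.0000 - (-3)·0.0000 - (-2)·0.0000) / (8) = -1.0000
Iteration 2:
  u = (12 - (1)·-0.6000 - (3)·1.5714 - (1)·-1.0000) / (7) = 1.2694
  v = (-3 - (-1)·1.7143 - (1)·1.5714 - (-2)·-1.0000) / (5) = -0.9714
  w = (11 - (2)·1.7143 - (2)·-0.6000 - (-1)·-1.0000) / (7) = 1.1102
  t = (-8 - (2)·1.7143 - (-3)·-0.6000 - (-2)·1.5714) / (8) = -1.2607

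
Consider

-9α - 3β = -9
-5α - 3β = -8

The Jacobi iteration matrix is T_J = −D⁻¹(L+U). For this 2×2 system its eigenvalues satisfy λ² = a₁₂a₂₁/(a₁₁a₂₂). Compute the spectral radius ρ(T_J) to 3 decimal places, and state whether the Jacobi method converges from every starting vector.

0.745

a₁₂a₂₁/(a₁₁a₂₂) = (-3)·(-5) / ((-9)·(-3)) = 0.555556
ρ = √|0.555556| = √0.555556 = 0.745
ρ < 1, so Jacobi converges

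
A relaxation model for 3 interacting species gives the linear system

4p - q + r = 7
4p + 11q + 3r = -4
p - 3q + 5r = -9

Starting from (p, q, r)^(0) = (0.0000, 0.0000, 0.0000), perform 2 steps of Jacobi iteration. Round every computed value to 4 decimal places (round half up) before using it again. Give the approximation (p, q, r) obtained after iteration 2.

Iteration 1:
  p = (7 - (-1)·0.0000 - (1)·0.0000) / (4) = 1.7500
  q = (-4 - (4)·0.0000 - (3)·0.0000) / (11) = -0.3636
  r = (-9 - (1)·0.0000 - (-3)·0.0000) / (5) = -1.8000
Iteration 2:
  p = (7 - (-1)·-0.3636 - (1)·-1.8000) / (4) = 2.1091
  q = (-4 - (4)·1.7500 - (3)·-1.8000) / (11) = -0.5091
  r = (-9 - (1)·1.7500 - (-3)·-0.3636) / (5) = -2.3682

(2.1091, -0.5091, -2.3682)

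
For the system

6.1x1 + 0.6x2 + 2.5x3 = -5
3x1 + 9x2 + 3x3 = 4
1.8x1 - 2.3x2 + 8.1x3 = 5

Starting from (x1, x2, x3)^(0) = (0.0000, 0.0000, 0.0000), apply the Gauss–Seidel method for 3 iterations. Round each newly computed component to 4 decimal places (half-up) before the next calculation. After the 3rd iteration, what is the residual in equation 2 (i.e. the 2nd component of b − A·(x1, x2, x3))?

Iteration 1:
  x1 = (-5 - (0.6)·0.0000 - (2.5)·0.0000) / (6.1) = -0.8197
  x2 = (4 - (3)·-0.8197 - (3)·0.0000) / (9) = 0.7177
  x3 = (5 - (1.8)·-0.8197 - (-2.3)·0.7177) / (8.1) = 1.0032
Iteration 2:
  x1 = (-5 - (0.6)·0.7177 - (2.5)·1.0032) / (6.1) = -1.3014
  x2 = (4 - (3)·-1.3014 - (3)·1.0032) / (9) = 0.5438
  x3 = (5 - (1.8)·-1.3014 - (-2.3)·0.5438) / (8.1) = 1.0609
Iteration 3:
  x1 = (-5 - (0.6)·0.5438 - (2.5)·1.0609) / (6.1) = -1.3080
  x2 = (4 - (3)·-1.3080 - (3)·1.0609) / (9) = 0.5268
  x3 = (5 - (1.8)·-1.3080 - (-2.3)·0.5268) / (8.1) = 1.0575
Residual b − A·x = (0.0190, 0.0103, 0.0003)

0.0103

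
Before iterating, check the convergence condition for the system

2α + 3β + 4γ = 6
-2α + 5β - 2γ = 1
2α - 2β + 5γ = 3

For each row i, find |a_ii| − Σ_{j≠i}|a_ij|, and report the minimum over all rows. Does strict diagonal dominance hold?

-5

row 1: |2| − (3+4) = -5
row 2: |5| − (2+2) = 1
row 3: |5| − (2+2) = 1
minimum over rows = -5 → not strictly diagonally dominant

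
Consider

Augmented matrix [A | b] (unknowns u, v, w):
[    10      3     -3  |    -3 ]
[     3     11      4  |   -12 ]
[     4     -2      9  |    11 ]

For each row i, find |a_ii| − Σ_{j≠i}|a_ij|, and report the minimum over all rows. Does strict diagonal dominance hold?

3

row 1: |10| − (3+3) = 4
row 2: |11| − (3+4) = 4
row 3: |9| − (4+2) = 3
minimum over rows = 3 → strictly diagonally dominant (convergence guaranteed)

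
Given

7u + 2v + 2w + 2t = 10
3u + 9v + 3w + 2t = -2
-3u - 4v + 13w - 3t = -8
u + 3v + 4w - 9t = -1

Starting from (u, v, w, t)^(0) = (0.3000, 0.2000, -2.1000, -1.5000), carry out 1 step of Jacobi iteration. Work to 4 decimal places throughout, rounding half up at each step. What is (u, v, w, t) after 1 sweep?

(2.4000, 0.7111, -0.8308, -0.7222)

Iteration 1:
  u = (10 - (2)·0.2000 - (2)·-2.1000 - (2)·-1.5000) / (7) = 2.4000
  v = (-2 - (3)·0.3000 - (3)·-2.1000 - (2)·-1.5000) / (9) = 0.7111
  w = (-8 - (-3)·0.3000 - (-4)·0.2000 - (-3)·-1.5000) / (13) = -0.8308
  t = (-1 - (1)·0.3000 - (3)·0.2000 - (4)·-2.1000) / (-9) = -0.7222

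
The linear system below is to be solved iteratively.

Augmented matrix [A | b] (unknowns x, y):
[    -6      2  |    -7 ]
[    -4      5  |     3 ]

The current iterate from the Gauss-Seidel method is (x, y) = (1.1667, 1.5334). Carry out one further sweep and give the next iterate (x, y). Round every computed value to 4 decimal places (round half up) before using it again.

One sweep:
  x = (-7 - (2)·1.5334) / (-6) = 1.6778
  y = (3 - (-4)·1.6778) / (5) = 1.9422

(1.6778, 1.9422)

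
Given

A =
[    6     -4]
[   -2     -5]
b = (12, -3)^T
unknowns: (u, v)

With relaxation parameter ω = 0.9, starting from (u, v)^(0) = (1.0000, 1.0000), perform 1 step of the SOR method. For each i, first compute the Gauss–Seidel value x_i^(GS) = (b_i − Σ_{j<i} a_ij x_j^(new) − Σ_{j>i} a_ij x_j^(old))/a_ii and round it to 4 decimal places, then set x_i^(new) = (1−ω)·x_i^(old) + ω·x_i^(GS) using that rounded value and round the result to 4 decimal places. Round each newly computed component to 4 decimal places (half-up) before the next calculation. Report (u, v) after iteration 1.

Iteration 1:
  u: GS value = (12 - (-4)·1.0000) / (6) = 2.6667;  u ← (1−ω)·1.0000 + ω·2.6667 = 2.5000
  v: GS value = (-3 - (-2)·2.5000) / (-5) = -0.4000;  v ← (1−ω)·1.0000 + ω·-0.4000 = -0.2600

(2.5000, -0.2600)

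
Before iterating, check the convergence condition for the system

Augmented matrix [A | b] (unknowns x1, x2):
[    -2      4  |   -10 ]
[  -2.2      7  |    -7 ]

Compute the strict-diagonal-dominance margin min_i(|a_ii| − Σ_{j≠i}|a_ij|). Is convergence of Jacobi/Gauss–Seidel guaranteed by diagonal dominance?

row 1: |-2| − (4) = -2
row 2: |7| − (2.2) = 4.8
minimum over rows = -2 → not strictly diagonally dominant

-2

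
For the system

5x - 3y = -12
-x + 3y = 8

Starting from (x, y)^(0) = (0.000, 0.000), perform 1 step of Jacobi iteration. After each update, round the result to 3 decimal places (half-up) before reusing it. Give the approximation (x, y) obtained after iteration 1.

Iteration 1:
  x = (-12 - (-3)·0.000) / (5) = -2.400
  y = (8 - (-1)·0.000) / (3) = 2.667

(-2.400, 2.667)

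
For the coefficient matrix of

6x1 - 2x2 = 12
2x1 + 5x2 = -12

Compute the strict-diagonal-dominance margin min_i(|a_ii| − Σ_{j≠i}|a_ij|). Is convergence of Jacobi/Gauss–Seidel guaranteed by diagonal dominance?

3

row 1: |6| − (2) = 4
row 2: |5| − (2) = 3
minimum over rows = 3 → strictly diagonally dominant (convergence guaranteed)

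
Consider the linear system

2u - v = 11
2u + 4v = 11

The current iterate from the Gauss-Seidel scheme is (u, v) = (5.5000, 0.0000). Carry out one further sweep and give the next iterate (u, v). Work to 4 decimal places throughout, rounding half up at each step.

One sweep:
  u = (11 - (-1)·0.0000) / (2) = 5.5000
  v = (11 - (2)·5.5000) / (4) = 0.0000

(5.5000, 0.0000)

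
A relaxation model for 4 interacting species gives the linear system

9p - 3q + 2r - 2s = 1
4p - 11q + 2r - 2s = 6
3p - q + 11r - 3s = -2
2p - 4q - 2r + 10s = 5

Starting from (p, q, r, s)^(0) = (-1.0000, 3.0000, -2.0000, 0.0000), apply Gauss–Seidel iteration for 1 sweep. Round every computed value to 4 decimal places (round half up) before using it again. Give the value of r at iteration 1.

-0.6373

Iteration 1:
  p = (1 - (-3)·3.0000 - (2)·-2.0000 - (-2)·0.0000) / (9) = 1.5556
  q = (6 - (4)·1.5556 - (2)·-2.0000 - (-2)·0.0000) / (-11) = -0.3434
  r = (-2 - (3)·1.5556 - (-1)·-0.3434 - (-3)·0.0000) / (11) = -0.6373
  s = (5 - (2)·1.5556 - (-4)·-0.3434 - (-2)·-0.6373) / (10) = -0.0759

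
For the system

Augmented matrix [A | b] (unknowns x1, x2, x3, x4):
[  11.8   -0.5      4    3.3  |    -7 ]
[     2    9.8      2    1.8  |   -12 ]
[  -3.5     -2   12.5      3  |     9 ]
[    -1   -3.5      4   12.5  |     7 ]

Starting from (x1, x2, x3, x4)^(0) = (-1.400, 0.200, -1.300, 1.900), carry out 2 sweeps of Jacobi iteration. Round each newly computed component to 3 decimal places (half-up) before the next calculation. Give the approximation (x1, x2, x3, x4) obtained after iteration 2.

(-0.861, -1.236, 0.147, 0.251)

Iteration 1:
  x1 = (-7 - (-0.5)·0.200 - (4)·-1.300 - (3.3)·1.900) / (11.8) = -0.675
  x2 = (-12 - (2)·-1.400 - (2)·-1.300 - (1.8)·1.900) / (9.8) = -1.022
  x3 = (9 - (-3.5)·-1.400 - (-2)·0.200 - (3)·1.900) / (12.5) = -0.096
  x4 = (7 - (-1)·-1.400 - (-3.5)·0.200 - (4)·-1.300) / (12.5) = 0.920
Iteration 2:
  x1 = (-7 - (-0.5)·-1.022 - (4)·-0.096 - (3.3)·0.920) / (11.8) = -0.861
  x2 = (-12 - (2)·-0.675 - (2)·-0.096 - (1.8)·0.920) / (9.8) = -1.236
  x3 = (9 - (-3.5)·-0.675 - (-2)·-1.022 - (3)·0.920) / (12.5) = 0.147
  x4 = (7 - (-1)·-0.675 - (-3.5)·-1.022 - (4)·-0.096) / (12.5) = 0.251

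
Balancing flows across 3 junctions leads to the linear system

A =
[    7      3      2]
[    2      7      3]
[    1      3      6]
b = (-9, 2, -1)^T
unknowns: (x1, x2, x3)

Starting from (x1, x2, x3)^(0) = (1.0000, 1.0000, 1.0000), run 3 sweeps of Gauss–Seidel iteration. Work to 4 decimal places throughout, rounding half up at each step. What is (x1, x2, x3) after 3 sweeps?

(-1.5137, 0.8404, -0.3346)

Iteration 1:
  x1 = (-9 - (3)·1.0000 - (2)·1.0000) / (7) = -2.0000
  x2 = (2 - (2)·-2.0000 - (3)·1.0000) / (7) = 0.4286
  x3 = (-1 - (1)·-2.0000 - (3)·0.4286) / (6) = -0.0476
Iteration 2:
  x1 = (-9 - (3)·0.4286 - (2)·-0.0476) / (7) = -1.4558
  x2 = (2 - (2)·-1.4558 - (3)·-0.0476) / (7) = 0.7221
  x3 = (-1 - (1)·-1.4558 - (3)·0.7221) / (6) = -0.2851
Iteration 3:
  x1 = (-9 - (3)·0.7221 - (2)·-0.2851) / (7) = -1.5137
  x2 = (2 - (2)·-1.5137 - (3)·-0.2851) / (7) = 0.8404
  x3 = (-1 - (1)·-1.5137 - (3)·0.8404) / (6) = -0.3346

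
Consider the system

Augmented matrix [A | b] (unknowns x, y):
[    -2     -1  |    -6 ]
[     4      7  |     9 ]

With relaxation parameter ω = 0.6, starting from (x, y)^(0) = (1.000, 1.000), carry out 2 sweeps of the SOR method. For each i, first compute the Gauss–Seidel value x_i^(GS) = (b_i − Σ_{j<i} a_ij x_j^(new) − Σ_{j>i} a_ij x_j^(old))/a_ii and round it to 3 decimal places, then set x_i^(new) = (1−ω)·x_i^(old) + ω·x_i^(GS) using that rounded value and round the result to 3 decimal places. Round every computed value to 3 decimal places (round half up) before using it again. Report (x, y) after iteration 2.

Iteration 1:
  x: GS value = (-6 - (-1)·1.000) / (-2) = 2.500;  x ← (1−ω)·1.000 + ω·2.500 = 1.900
  y: GS value = (9 - (4)·1.900) / (7) = 0.200;  y ← (1−ω)·1.000 + ω·0.200 = 0.520
Iteration 2:
  x: GS value = (-6 - (-1)·0.520) / (-2) = 2.740;  x ← (1−ω)·1.900 + ω·2.740 = 2.404
  y: GS value = (9 - (4)·2.404) / (7) = -0.088;  y ← (1−ω)·0.520 + ω·-0.088 = 0.155

(2.404, 0.155)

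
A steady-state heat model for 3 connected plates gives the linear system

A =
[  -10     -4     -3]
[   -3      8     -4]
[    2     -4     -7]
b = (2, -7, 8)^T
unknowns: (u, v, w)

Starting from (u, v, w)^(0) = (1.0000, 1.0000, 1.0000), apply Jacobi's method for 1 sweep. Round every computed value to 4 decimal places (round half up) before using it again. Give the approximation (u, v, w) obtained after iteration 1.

(-0.9000, 0.0000, -1.4286)

Iteration 1:
  u = (2 - (-4)·1.0000 - (-3)·1.0000) / (-10) = -0.9000
  v = (-7 - (-3)·1.0000 - (-4)·1.0000) / (8) = 0.0000
  w = (8 - (2)·1.0000 - (-4)·1.0000) / (-7) = -1.4286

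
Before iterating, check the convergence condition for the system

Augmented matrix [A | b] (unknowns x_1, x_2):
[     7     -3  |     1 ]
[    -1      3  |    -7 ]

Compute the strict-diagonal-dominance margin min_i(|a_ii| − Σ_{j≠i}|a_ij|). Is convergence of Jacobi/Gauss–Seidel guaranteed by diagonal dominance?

2

row 1: |7| − (3) = 4
row 2: |3| − (1) = 2
minimum over rows = 2 → strictly diagonally dominant (convergence guaranteed)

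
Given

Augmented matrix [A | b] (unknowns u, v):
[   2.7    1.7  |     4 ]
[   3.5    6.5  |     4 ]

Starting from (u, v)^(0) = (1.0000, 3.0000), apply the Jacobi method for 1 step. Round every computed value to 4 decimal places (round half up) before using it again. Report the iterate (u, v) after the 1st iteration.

Iteration 1:
  u = (4 - (1.7)·3.0000) / (2.7) = -0.4074
  v = (4 - (3.5)·1.0000) / (6.5) = 0.0769

(-0.4074, 0.0769)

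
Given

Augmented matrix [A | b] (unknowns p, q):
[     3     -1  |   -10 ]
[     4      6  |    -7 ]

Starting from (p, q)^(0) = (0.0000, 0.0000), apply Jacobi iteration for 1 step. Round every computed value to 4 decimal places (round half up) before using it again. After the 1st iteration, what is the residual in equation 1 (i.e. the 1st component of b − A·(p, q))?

Iteration 1:
  p = (-10 - (-1)·0.0000) / (3) = -3.3333
  q = (-7 - (4)·0.0000) / (6) = -1.1667
Residual b − A·x = (-1.1668, 13.3334)

-1.1668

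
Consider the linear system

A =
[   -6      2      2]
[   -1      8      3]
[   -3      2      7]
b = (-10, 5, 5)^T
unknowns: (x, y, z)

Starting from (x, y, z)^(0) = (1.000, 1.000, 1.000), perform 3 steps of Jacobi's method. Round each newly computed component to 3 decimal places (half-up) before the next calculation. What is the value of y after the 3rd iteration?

0.282

Iteration 1:
  x = (-10 - (2)·1.000 - (2)·1.000) / (-6) = 2.333
  y = (5 - (-1)·1.000 - (3)·1.000) / (8) = 0.375
  z = (5 - (-3)·1.000 - (2)·1.000) / (7) = 0.857
Iteration 2:
  x = (-10 - (2)·0.375 - (2)·0.857) / (-6) = 2.077
  y = (5 - (-1)·2.333 - (3)·0.857) / (8) = 0.595
  z = (5 - (-3)·2.333 - (2)·0.375) / (7) = 1.607
Iteration 3:
  x = (-10 - (2)·0.595 - (2)·1.607) / (-6) = 2.401
  y = (5 - (-1)·2.077 - (3)·1.607) / (8) = 0.282
  z = (5 - (-3)·2.077 - (2)·0.595) / (7) = 1.434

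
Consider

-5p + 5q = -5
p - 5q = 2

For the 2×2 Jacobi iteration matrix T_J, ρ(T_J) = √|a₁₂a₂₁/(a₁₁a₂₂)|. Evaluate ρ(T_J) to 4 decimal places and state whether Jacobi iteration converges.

a₁₂a₂₁/(a₁₁a₂₂) = (5)·(1) / ((-5)·(-5)) = 0.200000
ρ = √|0.200000| = √0.200000 = 0.4472
ρ < 1, so Jacobi converges

0.4472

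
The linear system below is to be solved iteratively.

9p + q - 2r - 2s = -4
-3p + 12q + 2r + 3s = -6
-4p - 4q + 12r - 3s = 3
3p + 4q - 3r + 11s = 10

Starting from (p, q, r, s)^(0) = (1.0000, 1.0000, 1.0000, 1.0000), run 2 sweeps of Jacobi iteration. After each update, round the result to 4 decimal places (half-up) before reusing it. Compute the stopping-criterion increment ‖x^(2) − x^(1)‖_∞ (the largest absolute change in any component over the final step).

1.0396

Iteration 1:
  p = (-4 - (1)·1.0000 - (-2)·1.0000 - (-2)·1.0000) / (9) = -0.1111
  q = (-6 - (-3)·1.0000 - (2)·1.0000 - (3)·1.0000) / (12) = -0.6667
  r = (3 - (-4)·1.0000 - (-4)·1.0000 - (-3)·1.0000) / (12) = 1.1667
  s = (10 - (3)·1.0000 - (4)·1.0000 - (-3)·1.0000) / (11) = 0.5455
Iteration 2:
  p = (-4 - (1)·-0.6667 - (-2)·1.1667 - (-2)·0.5455) / (9) = 0.0101
  q = (-6 - (-3)·-0.1111 - (2)·1.1667 - (3)·0.5455) / (12) = -0.8586
  r = (3 - (-4)·-0.1111 - (-4)·-0.6667 - (-3)·0.5455) / (12) = 0.1271
  s = (10 - (3)·-0.1111 - (4)·-0.6667 - (-3)·1.1667) / (11) = 1.5000
Change: (0.1212, -0.1919, -1.0396, 0.9545) → max |·| = 1.0396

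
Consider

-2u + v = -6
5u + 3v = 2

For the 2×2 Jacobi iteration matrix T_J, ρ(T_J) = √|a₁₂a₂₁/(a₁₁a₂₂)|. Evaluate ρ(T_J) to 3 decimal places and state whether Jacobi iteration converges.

a₁₂a₂₁/(a₁₁a₂₂) = (1)·(5) / ((-2)·(3)) = -0.833333
ρ = √|-0.833333| = √0.833333 = 0.913
ρ < 1, so Jacobi converges

0.913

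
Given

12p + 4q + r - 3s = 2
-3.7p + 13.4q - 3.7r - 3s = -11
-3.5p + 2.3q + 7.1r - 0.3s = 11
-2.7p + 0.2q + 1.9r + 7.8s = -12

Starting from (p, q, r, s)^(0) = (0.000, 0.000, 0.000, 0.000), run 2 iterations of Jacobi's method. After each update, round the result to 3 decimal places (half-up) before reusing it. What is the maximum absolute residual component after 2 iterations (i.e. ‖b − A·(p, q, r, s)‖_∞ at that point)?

1.704

Iteration 1:
  p = (2 - (4)·0.000 - (1)·0.000 - (-3)·0.000) / (12) = 0.167
  q = (-11 - (-3.7)·0.000 - (-3.7)·0.000 - (-3)·0.000) / (13.4) = -0.821
  r = (11 - (-3.5)·0.000 - (2.3)·0.000 - (-0.3)·0.000) / (7.1) = 1.549
  s = (-12 - (-2.7)·0.000 - (0.2)·0.000 - (1.9)·0.000) / (7.8) = -1.538
Iteration 2:
  p = (2 - (4)·-0.821 - (1)·1.549 - (-3)·-1.538) / (12) = -0.073
  q = (-11 - (-3.7)·0.167 - (-3.7)·1.549 - (-3)·-1.538) / (13.4) = -0.691
  r = (11 - (-3.5)·0.167 - (2.3)·-0.821 - (-0.3)·-1.538) / (7.1) = 1.833
  s = (-12 - (-2.7)·0.167 - (0.2)·-0.821 - (1.9)·1.549) / (7.8) = -1.837
Residual b − A·x = (-1.704, -0.740, -1.232, -1.213); ∞-norm = 1.704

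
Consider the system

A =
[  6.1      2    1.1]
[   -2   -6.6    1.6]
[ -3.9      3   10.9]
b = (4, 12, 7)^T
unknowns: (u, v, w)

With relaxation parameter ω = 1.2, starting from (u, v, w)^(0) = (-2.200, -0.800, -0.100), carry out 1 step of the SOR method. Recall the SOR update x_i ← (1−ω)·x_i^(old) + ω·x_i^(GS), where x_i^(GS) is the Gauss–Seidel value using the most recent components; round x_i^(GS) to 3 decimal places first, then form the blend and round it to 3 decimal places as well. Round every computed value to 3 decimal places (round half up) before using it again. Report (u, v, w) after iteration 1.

(1.563, -2.619, 2.326)

Iteration 1:
  u: GS value = (4 - (2)·-0.800 - (1.1)·-0.100) / (6.1) = 0.936;  u ← (1−ω)·-2.200 + ω·0.936 = 1.563
  v: GS value = (12 - (-2)·1.563 - (1.6)·-0.100) / (-6.6) = -2.316;  v ← (1−ω)·-0.800 + ω·-2.316 = -2.619
  w: GS value = (7 - (-3.9)·1.563 - (3)·-2.619) / (10.9) = 1.922;  w ← (1−ω)·-0.100 + ω·1.922 = 2.326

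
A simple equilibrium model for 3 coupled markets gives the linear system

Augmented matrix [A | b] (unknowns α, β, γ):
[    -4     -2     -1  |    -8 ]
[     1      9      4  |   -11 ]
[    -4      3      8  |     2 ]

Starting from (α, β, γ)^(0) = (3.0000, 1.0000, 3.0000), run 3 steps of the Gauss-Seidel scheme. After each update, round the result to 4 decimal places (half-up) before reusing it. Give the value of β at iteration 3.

-2.6355

Iteration 1:
  α = (-8 - (-2)·1.0000 - (-1)·3.0000) / (-4) = 0.7500
  β = (-11 - (1)·0.7500 - (4)·3.0000) / (9) = -2.6389
  γ = (2 - (-4)·0.7500 - (3)·-2.6389) / (8) = 1.6146
Iteration 2:
  α = (-8 - (-2)·-2.6389 - (-1)·1.6146) / (-4) = 2.9158
  β = (-11 - (1)·2.9158 - (4)·1.6146) / (9) = -2.2638
  γ = (2 - (-4)·2.9158 - (3)·-2.2638) / (8) = 2.5568
Iteration 3:
  α = (-8 - (-2)·-2.2638 - (-1)·2.5568) / (-4) = 2.4927
  β = (-11 - (1)·2.4927 - (4)·2.5568) / (9) = -2.6355
  γ = (2 - (-4)·2.4927 - (3)·-2.6355) / (8) = 2.4847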